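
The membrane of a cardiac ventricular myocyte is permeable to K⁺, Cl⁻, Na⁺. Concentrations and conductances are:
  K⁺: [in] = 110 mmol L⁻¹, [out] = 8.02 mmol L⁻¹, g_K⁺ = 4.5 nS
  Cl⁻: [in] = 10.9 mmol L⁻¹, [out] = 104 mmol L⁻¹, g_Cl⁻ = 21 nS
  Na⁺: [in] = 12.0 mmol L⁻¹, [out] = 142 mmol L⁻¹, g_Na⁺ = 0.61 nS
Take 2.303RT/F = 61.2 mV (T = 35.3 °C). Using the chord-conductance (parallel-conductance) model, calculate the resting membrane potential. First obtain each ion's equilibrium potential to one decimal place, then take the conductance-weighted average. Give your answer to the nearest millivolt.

-59 mV

E_K⁺ = (61.2/1)·log₁₀(8.02/110) = -69.6 mV
E_Cl⁻ = (61.2/-1)·log₁₀(104/10.9) = -60.0 mV
E_Na⁺ = (61.2/1)·log₁₀(142/12.0) = 65.7 mV
Vm = (Σ gᵢEᵢ)/(Σ gᵢ) = (4.5·-69.6 + 21·-60.0 + 0.61·65.7) / (4.5 + 21 + 0.61)
= -1533.12 / 26.11 = -58.72 mV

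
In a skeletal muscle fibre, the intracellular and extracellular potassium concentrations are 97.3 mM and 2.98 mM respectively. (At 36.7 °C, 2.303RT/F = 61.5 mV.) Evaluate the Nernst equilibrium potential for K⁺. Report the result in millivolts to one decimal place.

-93.1 mV

E = (61.5/z) · log₁₀([K⁺]_out/[K⁺]_in) with z = +1.
= (61.5/1) · log₁₀(2.98/97.3) = 61.50 · log₁₀(0.03063)
= 61.50 · (-1.5139) = -93.10 mV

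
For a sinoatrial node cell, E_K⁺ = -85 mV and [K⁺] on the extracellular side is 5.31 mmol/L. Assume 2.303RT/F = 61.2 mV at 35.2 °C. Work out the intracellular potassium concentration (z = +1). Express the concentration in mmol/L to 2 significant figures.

Nernst: E = (61.2/1) · log₁₀([out]/[in]), so log₁₀([out]/[in]) = -85.0 × 1 / 61.2 = -1.3889.
[out]/[in] = 10^(-1.3889) = 0.04084.
[in] = 5.31 / 0.04084 = 130 mmol/L.

130 mmol/L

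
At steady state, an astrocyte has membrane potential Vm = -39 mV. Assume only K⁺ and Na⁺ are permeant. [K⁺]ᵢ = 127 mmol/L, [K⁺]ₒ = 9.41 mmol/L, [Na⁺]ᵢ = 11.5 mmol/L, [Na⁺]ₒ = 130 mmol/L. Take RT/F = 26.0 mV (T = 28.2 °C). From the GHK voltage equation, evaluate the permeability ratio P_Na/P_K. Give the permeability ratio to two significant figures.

0.15

Let α = P_Na/P_K. GHK: Vm = 26.0·ln[(Kₒ + α·Naₒ)/(Kᵢ + α·Naᵢ)].
e^(Vm/26.0) = e^(-39.0/26.0) = 0.22313
So 0.22313·(Kᵢ + α·Naᵢ) = Kₒ + α·Naₒ → α = (0.22313·127.0 − 9.41) / (130.0 − 0.22313·11.5)
α = (28.34 − 9.41) / (130.0 − 2.566) = 18.93/127.4 = 0.1485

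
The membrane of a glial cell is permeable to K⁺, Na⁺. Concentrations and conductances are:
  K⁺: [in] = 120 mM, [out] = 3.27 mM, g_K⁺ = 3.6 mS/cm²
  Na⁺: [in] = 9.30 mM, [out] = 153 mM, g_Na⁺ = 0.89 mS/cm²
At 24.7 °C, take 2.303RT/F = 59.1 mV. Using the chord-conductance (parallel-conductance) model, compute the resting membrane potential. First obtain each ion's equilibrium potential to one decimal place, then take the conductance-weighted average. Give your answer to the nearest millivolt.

E_K⁺ = (59.1/1)·log₁₀(3.27/120) = -92.5 mV
E_Na⁺ = (59.1/1)·log₁₀(153/9.30) = 71.9 mV
Vm = (Σ gᵢEᵢ)/(Σ gᵢ) = (3.6·-92.5 + 0.89·71.9) / (3.6 + 0.89)
= -269.01 / 4.49 = -59.91 mV

-60 mV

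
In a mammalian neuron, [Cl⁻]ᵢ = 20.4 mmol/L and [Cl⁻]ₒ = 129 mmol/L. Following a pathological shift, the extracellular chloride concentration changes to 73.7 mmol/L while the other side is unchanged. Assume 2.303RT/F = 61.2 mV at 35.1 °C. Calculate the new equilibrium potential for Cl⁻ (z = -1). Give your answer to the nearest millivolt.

After the shift: [Cl⁻]_out = 73.7, [Cl⁻]_in = 20.4 mmol/L.
E_new = (61.2/-1)·log₁₀(73.7/20.4) = -61.20 · (0.5578) = -34.14 mV

-34 mV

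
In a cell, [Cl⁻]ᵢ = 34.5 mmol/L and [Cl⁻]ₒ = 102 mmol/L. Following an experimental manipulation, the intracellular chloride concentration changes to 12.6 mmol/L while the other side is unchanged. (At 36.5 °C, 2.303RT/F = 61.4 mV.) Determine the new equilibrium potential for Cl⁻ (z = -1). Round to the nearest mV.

After the shift: [Cl⁻]_out = 102, [Cl⁻]_in = 12.6 mmol/L.
E_new = (61.4/-1)·log₁₀(102/12.6) = -61.40 · (0.9082) = -55.77 mV

-56 mV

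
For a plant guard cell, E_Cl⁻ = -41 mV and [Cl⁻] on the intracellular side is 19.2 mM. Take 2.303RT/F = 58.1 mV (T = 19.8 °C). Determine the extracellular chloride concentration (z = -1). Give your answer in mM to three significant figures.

97.5 mM

Nernst: E = (58.1/-1) · log₁₀([out]/[in]), so log₁₀([out]/[in]) = -41.0 × -1 / 58.1 = 0.7057.
[out]/[in] = 10^(0.7057) = 5.078.
[out] = 5.078 × 19.2 = 97.49 mM.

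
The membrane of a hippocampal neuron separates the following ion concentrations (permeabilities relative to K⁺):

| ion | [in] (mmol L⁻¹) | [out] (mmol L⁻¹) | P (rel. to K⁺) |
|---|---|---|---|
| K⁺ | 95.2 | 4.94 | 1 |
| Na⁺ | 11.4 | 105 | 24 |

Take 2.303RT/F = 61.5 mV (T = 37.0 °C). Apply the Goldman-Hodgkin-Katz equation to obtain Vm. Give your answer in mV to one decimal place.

51.4 mV

Vm = 61.5 · log₁₀[(Σ P·[cation]ₒ + Σ P·[anion]ᵢ) / (Σ P·[cation]ᵢ + Σ P·[anion]ₒ)]
Numerator = 1×4.94 + 24×105 = 2525
Denominator = 1×95.2 + 24×11.4 = 368.8
Vm = 61.5 · log₁₀(6.8464) = 61.5 × (0.8355) = 51.38 mV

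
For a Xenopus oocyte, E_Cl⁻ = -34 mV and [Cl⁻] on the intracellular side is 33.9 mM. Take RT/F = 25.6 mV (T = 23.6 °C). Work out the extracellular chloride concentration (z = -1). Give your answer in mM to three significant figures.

128 mM

Nernst: E = (25.6/-1) · ln([out]/[in]), so ln([out]/[in]) = -34.0 × -1 / 25.6 = 1.3281.
[out]/[in] = e^(1.3281) = 3.774.
[out] = 3.774 × 33.9 = 127.9 mM.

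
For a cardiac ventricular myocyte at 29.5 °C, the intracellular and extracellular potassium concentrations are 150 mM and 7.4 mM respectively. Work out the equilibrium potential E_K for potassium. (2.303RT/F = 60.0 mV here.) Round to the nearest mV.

E = (60.0/z) · log₁₀([K⁺]_out/[K⁺]_in) with z = +1.
= (60.0/1) · log₁₀(7.4/150) = 60.00 · log₁₀(0.04933)
= 60.00 · (-1.3069) = -78.41 mV

-78 mV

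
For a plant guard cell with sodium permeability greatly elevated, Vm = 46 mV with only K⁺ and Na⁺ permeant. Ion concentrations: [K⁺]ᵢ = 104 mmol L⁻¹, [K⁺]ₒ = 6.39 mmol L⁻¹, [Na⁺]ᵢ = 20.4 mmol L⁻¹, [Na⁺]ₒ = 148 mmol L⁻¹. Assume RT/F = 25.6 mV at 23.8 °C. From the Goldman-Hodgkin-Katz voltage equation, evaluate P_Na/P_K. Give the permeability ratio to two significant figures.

25

Let α = P_Na/P_K. GHK: Vm = 25.6·ln[(Kₒ + α·Naₒ)/(Kᵢ + α·Naᵢ)].
e^(Vm/25.6) = e^(46.0/25.6) = 6.0308
So 6.0308·(Kᵢ + α·Naᵢ) = Kₒ + α·Naₒ → α = (6.0308·104.0 − 6.39) / (148.0 − 6.0308·20.4)
α = (627.2 − 6.39) / (148.0 − 123) = 620.8/24.97 = 24.86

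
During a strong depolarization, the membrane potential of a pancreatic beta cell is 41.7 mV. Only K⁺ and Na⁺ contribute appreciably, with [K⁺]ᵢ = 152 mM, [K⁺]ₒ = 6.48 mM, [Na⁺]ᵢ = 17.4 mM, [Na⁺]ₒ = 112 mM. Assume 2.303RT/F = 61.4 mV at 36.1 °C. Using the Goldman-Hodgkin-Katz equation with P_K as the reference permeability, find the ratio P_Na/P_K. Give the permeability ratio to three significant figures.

24.9

Let α = P_Na/P_K. GHK: Vm = 61.4·log₁₀[(Kₒ + α·Naₒ)/(Kᵢ + α·Naᵢ)].
10^(Vm/61.4) = 10^(41.7/61.4) = 4.777
So 4.777·(Kᵢ + α·Naᵢ) = Kₒ + α·Naₒ → α = (4.777·152.0 − 6.48) / (112.0 − 4.777·17.4)
α = (726.1 − 6.48) / (112.0 − 83.12) = 719.6/28.88 = 24.92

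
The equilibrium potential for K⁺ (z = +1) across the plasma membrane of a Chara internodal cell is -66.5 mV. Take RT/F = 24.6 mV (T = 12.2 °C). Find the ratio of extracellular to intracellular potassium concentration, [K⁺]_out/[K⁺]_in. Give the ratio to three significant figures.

ln([out]/[in]) = E·z/(24.6) = -66.5 × 1 / 24.6 = -2.7033
[out]/[in] = e^(-2.7033) = 0.06699

0.0670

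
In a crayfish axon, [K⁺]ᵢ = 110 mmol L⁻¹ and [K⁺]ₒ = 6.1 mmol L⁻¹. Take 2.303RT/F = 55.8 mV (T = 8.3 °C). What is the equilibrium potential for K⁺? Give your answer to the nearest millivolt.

-70 mV

E = (55.8/z) · log₁₀([K⁺]_out/[K⁺]_in) with z = +1.
= (55.8/1) · log₁₀(6.1/110) = 55.80 · log₁₀(0.05545)
= 55.80 · (-1.2561) = -70.09 mV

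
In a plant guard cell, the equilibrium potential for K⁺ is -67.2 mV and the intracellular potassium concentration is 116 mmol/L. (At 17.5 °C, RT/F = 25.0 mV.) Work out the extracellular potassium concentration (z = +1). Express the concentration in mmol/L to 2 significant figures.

7.9 mmol/L

Nernst: E = (25.0/1) · ln([out]/[in]), so ln([out]/[in]) = -67.2 × 1 / 25.0 = -2.6880.
[out]/[in] = e^(-2.6880) = 0.06802.
[out] = 0.06802 × 116 = 7.89 mmol/L.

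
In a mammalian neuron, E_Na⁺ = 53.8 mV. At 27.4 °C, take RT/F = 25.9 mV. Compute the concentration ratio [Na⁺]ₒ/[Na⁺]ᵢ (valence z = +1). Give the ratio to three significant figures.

ln([out]/[in]) = E·z/(25.9) = 53.8 × 1 / 25.9 = 2.0772
[out]/[in] = e^(2.0772) = 7.982

7.98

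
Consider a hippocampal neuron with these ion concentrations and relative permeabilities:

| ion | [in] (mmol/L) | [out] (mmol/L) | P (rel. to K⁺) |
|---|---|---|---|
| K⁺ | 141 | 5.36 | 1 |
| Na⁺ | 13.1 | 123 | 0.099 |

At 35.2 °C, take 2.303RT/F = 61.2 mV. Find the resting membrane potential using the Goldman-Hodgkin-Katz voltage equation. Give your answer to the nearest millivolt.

Vm = 61.2 · log₁₀[(Σ P·[cation]ₒ + Σ P·[anion]ᵢ) / (Σ P·[cation]ᵢ + Σ P·[anion]ₒ)]
Numerator = 1×5.36 + 0.099×123 = 17.54
Denominator = 1×141 + 0.099×13.1 = 142.3
Vm = 61.2 · log₁₀(0.12324) = 61.2 × (-0.9092) = -55.65 mV

-56 mV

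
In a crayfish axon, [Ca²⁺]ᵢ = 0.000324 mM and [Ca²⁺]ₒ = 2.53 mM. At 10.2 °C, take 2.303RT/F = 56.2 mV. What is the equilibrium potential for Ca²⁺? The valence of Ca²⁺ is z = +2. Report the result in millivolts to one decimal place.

109.4 mV

E = (56.2/z) · log₁₀([Ca²⁺]_out/[Ca²⁺]_in) with z = +2.
= (56.2/2) · log₁₀(2.53/0.000324) = 28.10 · log₁₀(7809)
= 28.10 · (3.8926) = 109.38 mV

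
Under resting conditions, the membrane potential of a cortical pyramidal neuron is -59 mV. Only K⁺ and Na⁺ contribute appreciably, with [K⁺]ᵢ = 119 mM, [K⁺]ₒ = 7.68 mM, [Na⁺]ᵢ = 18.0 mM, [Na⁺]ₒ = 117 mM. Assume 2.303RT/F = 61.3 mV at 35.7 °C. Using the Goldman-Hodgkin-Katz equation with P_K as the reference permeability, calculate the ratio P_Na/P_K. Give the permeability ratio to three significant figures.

Let α = P_Na/P_K. GHK: Vm = 61.3·log₁₀[(Kₒ + α·Naₒ)/(Kᵢ + α·Naᵢ)].
10^(Vm/61.3) = 10^(-59.0/61.3) = 0.10902
So 0.10902·(Kᵢ + α·Naᵢ) = Kₒ + α·Naₒ → α = (0.10902·119.0 − 7.68) / (117.0 − 0.10902·18.0)
α = (12.97 − 7.68) / (117.0 − 1.962) = 5.294/115 = 0.04602

0.0460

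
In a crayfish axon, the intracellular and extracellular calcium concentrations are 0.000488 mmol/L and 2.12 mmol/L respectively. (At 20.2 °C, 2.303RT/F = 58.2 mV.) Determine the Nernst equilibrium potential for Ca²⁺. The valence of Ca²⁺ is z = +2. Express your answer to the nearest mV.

106 mV

E = (58.2/z) · log₁₀([Ca²⁺]_out/[Ca²⁺]_in) with z = +2.
= (58.2/2) · log₁₀(2.12/0.000488) = 29.10 · log₁₀(4344)
= 29.10 · (3.6379) = 105.86 mV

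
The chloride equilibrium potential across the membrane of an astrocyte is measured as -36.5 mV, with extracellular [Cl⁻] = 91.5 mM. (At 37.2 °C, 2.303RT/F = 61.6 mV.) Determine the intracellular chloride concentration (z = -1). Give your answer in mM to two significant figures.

Nernst: E = (61.6/-1) · log₁₀([out]/[in]), so log₁₀([out]/[in]) = -36.5 × -1 / 61.6 = 0.5925.
[out]/[in] = 10^(0.5925) = 3.913.
[in] = 91.5 / 3.913 = 23.38 mM.

23 mM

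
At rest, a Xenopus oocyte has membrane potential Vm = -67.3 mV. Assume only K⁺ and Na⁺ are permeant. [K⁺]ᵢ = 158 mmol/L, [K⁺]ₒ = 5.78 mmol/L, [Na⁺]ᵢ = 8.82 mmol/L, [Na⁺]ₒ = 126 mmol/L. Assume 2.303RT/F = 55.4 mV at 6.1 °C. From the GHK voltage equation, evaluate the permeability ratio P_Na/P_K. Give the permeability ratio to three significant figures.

Let α = P_Na/P_K. GHK: Vm = 55.4·log₁₀[(Kₒ + α·Naₒ)/(Kᵢ + α·Naᵢ)].
10^(Vm/55.4) = 10^(-67.3/55.4) = 0.060982
So 0.060982·(Kᵢ + α·Naᵢ) = Kₒ + α·Naₒ → α = (0.060982·158.0 − 5.78) / (126.0 − 0.060982·8.82)
α = (9.635 − 5.78) / (126.0 − 0.5379) = 3.855/125.5 = 0.03073

0.0307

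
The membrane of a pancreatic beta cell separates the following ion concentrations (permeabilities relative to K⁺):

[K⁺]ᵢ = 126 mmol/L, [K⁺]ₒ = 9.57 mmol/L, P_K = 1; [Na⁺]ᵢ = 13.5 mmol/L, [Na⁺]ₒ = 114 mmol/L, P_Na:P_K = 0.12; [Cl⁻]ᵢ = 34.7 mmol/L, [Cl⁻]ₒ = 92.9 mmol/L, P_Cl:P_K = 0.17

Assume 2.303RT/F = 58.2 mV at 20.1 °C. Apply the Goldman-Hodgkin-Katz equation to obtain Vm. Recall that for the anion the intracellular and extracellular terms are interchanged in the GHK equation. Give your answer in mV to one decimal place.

Vm = 58.2 · log₁₀[(Σ P·[cation]ₒ + Σ P·[anion]ᵢ) / (Σ P·[cation]ᵢ + Σ P·[anion]ₒ)]
Numerator = 1×9.57 + 0.12×114 + 0.17×34.7 = 29.15
Denominator = 1×126 + 0.12×13.5 + 0.17×92.9 = 143.4
Vm = 58.2 · log₁₀(0.20325) = 58.2 × (-0.6920) = -40.27 mV

-40.3 mV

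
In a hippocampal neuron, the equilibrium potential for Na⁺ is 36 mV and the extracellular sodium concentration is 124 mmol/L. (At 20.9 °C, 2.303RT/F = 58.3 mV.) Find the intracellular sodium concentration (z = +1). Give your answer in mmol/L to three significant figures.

Nernst: E = (58.3/1) · log₁₀([out]/[in]), so log₁₀([out]/[in]) = 36.0 × 1 / 58.3 = 0.6175.
[out]/[in] = 10^(0.6175) = 4.145.
[in] = 124 / 4.145 = 29.92 mmol/L.

29.9 mmol/L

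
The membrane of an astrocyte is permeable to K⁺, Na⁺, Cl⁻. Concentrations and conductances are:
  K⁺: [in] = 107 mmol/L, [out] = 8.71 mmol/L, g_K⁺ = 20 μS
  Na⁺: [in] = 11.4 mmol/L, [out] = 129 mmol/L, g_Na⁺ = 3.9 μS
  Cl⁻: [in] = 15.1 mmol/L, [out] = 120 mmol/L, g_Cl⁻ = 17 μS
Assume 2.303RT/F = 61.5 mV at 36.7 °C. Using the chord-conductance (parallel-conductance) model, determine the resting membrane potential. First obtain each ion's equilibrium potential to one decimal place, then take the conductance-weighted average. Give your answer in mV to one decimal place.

E_K⁺ = (61.5/1)·log₁₀(8.71/107) = -67.0 mV
E_Na⁺ = (61.5/1)·log₁₀(129/11.4) = 64.8 mV
E_Cl⁻ = (61.5/-1)·log₁₀(120/15.1) = -55.4 mV
Vm = (Σ gᵢEᵢ)/(Σ gᵢ) = (20·-67.0 + 3.9·64.8 + 17·-55.4) / (20 + 3.9 + 17)
= -2029.08 / 40.9 = -49.61 mV

-49.6 mV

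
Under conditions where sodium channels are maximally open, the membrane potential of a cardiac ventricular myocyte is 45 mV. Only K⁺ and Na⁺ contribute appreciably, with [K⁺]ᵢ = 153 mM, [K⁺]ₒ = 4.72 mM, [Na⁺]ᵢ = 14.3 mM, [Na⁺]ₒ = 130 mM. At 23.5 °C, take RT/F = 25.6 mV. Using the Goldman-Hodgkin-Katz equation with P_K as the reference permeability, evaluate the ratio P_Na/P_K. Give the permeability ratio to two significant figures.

19

Let α = P_Na/P_K. GHK: Vm = 25.6·ln[(Kₒ + α·Naₒ)/(Kᵢ + α·Naᵢ)].
e^(Vm/25.6) = e^(45.0/25.6) = 5.7997
So 5.7997·(Kᵢ + α·Naᵢ) = Kₒ + α·Naₒ → α = (5.7997·153.0 − 4.72) / (130.0 − 5.7997·14.3)
α = (887.4 − 4.72) / (130.0 − 82.94) = 882.6/47.06 = 18.75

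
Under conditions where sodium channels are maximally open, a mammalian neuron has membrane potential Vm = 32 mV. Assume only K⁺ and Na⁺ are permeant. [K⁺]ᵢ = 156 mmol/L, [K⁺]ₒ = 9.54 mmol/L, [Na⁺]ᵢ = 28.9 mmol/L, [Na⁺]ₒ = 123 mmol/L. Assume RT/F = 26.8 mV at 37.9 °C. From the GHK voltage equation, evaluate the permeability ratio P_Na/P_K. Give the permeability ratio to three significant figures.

Let α = P_Na/P_K. GHK: Vm = 26.8·ln[(Kₒ + α·Naₒ)/(Kᵢ + α·Naᵢ)].
e^(Vm/26.8) = e^(32.0/26.8) = 3.3004
So 3.3004·(Kᵢ + α·Naᵢ) = Kₒ + α·Naₒ → α = (3.3004·156.0 − 9.54) / (123.0 − 3.3004·28.9)
α = (514.9 − 9.54) / (123.0 − 95.38) = 505.3/27.62 = 18.3

18.3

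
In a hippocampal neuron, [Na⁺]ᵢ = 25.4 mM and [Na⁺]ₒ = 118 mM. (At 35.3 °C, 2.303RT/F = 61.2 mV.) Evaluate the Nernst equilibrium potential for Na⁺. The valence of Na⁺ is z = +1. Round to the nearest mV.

E = (61.2/z) · log₁₀([Na⁺]_out/[Na⁺]_in) with z = +1.
= (61.2/1) · log₁₀(118/25.4) = 61.20 · log₁₀(4.646)
= 61.20 · (0.6670) = 40.82 mV

41 mV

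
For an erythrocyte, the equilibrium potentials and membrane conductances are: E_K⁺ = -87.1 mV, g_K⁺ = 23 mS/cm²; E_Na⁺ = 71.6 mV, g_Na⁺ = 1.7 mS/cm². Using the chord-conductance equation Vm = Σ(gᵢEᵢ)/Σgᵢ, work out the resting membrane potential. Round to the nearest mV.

-76 mV

Σ gᵢEᵢ = 23·(-87.1) + 1.7·(71.6) = -1881.58
Σ gᵢ = 23 + 1.7 = 24.7
Vm = -1881.58 / 24.7 = -76.18 mV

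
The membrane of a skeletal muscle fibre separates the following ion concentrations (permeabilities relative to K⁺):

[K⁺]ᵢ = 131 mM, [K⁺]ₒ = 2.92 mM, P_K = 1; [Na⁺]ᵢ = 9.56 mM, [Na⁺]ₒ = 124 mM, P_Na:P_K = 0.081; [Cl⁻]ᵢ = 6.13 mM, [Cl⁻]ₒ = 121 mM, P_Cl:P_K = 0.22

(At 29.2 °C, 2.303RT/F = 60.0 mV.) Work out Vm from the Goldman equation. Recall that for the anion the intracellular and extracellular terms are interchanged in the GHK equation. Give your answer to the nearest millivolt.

Vm = 60.0 · log₁₀[(Σ P·[cation]ₒ + Σ P·[anion]ᵢ) / (Σ P·[cation]ᵢ + Σ P·[anion]ₒ)]
Numerator = 1×2.92 + 0.081×124 + 0.22×6.13 = 14.31
Denominator = 1×131 + 0.081×9.56 + 0.22×121 = 158.4
Vm = 60.0 · log₁₀(0.090361) = 60.0 × (-1.0440) = -62.64 mV

-63 mV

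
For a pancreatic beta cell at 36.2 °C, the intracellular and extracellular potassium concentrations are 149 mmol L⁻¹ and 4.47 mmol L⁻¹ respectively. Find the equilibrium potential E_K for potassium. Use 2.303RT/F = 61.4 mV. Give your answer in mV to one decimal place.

-93.5 mV

E = (61.4/z) · log₁₀([K⁺]_out/[K⁺]_in) with z = +1.
= (61.4/1) · log₁₀(4.47/149) = 61.40 · log₁₀(0.03)
= 61.40 · (-1.5229) = -93.50 mV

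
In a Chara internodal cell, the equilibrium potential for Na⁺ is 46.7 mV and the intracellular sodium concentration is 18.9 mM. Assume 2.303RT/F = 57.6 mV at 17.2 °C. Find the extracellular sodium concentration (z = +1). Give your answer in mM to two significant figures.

120 mM

Nernst: E = (57.6/1) · log₁₀([out]/[in]), so log₁₀([out]/[in]) = 46.7 × 1 / 57.6 = 0.8108.
[out]/[in] = 10^(0.8108) = 6.468.
[out] = 6.468 × 18.9 = 122.2 mM.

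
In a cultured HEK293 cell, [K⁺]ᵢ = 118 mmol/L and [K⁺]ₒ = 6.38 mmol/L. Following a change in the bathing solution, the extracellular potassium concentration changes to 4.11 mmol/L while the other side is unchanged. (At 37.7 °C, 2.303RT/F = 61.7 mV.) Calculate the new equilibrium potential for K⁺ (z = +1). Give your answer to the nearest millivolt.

After the shift: [K⁺]_out = 4.11, [K⁺]_in = 118 mmol/L.
E_new = (61.7/1)·log₁₀(4.11/118) = 61.70 · (-1.4580) = -89.96 mV

-90 mV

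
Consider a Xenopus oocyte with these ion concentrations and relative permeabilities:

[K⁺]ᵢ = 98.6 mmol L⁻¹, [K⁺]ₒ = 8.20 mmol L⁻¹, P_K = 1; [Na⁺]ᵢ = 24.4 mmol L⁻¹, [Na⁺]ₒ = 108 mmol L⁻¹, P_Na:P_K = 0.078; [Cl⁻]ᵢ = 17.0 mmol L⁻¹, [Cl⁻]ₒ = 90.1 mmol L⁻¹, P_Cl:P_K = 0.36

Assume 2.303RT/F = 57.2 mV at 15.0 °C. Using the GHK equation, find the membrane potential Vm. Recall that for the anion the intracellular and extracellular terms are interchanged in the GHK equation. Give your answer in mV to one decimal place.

Vm = 57.2 · log₁₀[(Σ P·[cation]ₒ + Σ P·[anion]ᵢ) / (Σ P·[cation]ᵢ + Σ P·[anion]ₒ)]
Numerator = 1×8.20 + 0.078×108 + 0.36×17.0 = 22.74
Denominator = 1×98.6 + 0.078×24.4 + 0.36×90.1 = 132.9
Vm = 57.2 · log₁₀(0.17109) = 57.2 × (-0.7668) = -43.86 mV

-43.9 mV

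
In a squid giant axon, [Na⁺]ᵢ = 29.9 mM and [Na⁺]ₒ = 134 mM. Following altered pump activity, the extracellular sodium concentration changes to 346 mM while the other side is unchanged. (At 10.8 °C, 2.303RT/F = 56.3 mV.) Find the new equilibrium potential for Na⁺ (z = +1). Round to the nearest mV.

After the shift: [Na⁺]_out = 346, [Na⁺]_in = 29.9 mM.
E_new = (56.3/1)·log₁₀(346/29.9) = 56.30 · (1.0634) = 59.87 mV

60 mV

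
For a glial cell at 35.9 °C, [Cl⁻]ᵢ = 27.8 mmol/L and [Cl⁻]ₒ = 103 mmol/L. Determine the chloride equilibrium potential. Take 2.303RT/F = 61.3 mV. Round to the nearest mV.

E = (61.3/z) · log₁₀([Cl⁻]_out/[Cl⁻]_in) with z = -1.
For an anion, dividing by z = -1 reverses the sign.
= (61.3/-1) · log₁₀(103/27.8) = -61.30 · log₁₀(3.705)
= -61.30 · (0.5688) = -34.87 mV

-35 mV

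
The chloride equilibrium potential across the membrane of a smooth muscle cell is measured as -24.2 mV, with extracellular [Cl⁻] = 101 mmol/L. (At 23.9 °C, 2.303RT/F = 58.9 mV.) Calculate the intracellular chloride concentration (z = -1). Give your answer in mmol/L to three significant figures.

Nernst: E = (58.9/-1) · log₁₀([out]/[in]), so log₁₀([out]/[in]) = -24.2 × -1 / 58.9 = 0.4109.
[out]/[in] = 10^(0.4109) = 2.576.
[in] = 101 / 2.576 = 39.22 mmol/L.

39.2 mmol/L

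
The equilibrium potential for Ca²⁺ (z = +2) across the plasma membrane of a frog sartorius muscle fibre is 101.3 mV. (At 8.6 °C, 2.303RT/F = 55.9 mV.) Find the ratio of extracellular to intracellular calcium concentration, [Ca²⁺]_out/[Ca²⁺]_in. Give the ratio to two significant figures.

4200

log₁₀([out]/[in]) = E·z/(55.9) = 101.3 × 2 / 55.9 = 3.6243
[out]/[in] = 10^(3.6243) = 4210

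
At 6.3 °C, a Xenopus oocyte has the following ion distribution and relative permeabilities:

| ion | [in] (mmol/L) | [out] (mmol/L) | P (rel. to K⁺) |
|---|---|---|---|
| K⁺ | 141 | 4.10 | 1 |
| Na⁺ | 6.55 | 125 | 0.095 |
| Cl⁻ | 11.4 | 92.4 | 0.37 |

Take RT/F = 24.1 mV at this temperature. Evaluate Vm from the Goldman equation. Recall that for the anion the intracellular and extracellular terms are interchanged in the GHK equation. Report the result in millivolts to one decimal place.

-52.2 mV

Vm = 24.1 · ln[(Σ P·[cation]ₒ + Σ P·[anion]ᵢ) / (Σ P·[cation]ᵢ + Σ P·[anion]ₒ)]
Numerator = 1×4.10 + 0.095×125 + 0.37×11.4 = 20.19
Denominator = 1×141 + 0.095×6.55 + 0.37×92.4 = 175.8
Vm = 24.1 · ln(0.11486) = 24.1 × (-2.1641) = -52.15 mV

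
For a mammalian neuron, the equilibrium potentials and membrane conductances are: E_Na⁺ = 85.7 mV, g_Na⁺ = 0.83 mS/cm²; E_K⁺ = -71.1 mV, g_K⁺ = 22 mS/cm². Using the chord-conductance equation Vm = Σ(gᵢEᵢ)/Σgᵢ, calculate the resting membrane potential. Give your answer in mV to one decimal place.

-65.4 mV

Σ gᵢEᵢ = 0.83·(85.7) + 22·(-71.1) = -1493.07
Σ gᵢ = 0.83 + 22 = 22.83
Vm = -1493.07 / 22.83 = -65.40 mV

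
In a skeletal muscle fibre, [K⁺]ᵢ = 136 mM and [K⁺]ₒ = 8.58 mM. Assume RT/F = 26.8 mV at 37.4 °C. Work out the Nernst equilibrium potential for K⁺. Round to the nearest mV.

-74 mV

E = (26.8/z) · ln([K⁺]_out/[K⁺]_in) with z = +1.
= (26.8/1) · ln(8.58/136) = 26.80 · ln(0.06309)
= 26.80 · (-2.7632) = -74.05 mV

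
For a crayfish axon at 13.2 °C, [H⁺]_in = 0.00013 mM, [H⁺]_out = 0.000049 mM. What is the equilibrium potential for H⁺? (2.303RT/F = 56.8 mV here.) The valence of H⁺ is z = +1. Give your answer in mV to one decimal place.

-24.1 mV

E = (56.8/z) · log₁₀([H⁺]_out/[H⁺]_in) with z = +1.
= (56.8/1) · log₁₀(0.000049/0.00013) = 56.80 · log₁₀(0.3769)
= 56.80 · (-0.4237) = -24.07 mV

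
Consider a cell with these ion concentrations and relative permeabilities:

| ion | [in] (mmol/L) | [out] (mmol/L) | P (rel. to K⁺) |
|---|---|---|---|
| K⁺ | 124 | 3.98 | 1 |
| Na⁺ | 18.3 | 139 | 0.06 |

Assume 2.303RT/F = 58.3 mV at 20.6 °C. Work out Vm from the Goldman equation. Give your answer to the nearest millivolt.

Vm = 58.3 · log₁₀[(Σ P·[cation]ₒ + Σ P·[anion]ᵢ) / (Σ P·[cation]ᵢ + Σ P·[anion]ₒ)]
Numerator = 1×3.98 + 0.06×139 = 12.32
Denominator = 1×124 + 0.06×18.3 = 125.1
Vm = 58.3 · log₁₀(0.098483) = 58.3 × (-1.0066) = -58.69 mV

-59 mV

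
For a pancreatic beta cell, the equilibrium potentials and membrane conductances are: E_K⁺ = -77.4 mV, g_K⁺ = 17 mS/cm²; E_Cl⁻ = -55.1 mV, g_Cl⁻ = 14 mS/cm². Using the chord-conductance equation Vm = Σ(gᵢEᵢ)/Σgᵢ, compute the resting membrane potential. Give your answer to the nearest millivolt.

-67 mV

Σ gᵢEᵢ = 17·(-77.4) + 14·(-55.1) = -2087.20
Σ gᵢ = 17 + 14 = 31
Vm = -2087.20 / 31 = -67.33 mV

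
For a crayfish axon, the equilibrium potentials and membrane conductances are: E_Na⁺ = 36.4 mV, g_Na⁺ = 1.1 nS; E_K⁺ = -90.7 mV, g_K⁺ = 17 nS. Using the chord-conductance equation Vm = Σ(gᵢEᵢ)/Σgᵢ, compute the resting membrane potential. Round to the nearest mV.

Σ gᵢEᵢ = 1.1·(36.4) + 17·(-90.7) = -1501.86
Σ gᵢ = 1.1 + 17 = 18.1
Vm = -1501.86 / 18.1 = -82.98 mV

-83 mV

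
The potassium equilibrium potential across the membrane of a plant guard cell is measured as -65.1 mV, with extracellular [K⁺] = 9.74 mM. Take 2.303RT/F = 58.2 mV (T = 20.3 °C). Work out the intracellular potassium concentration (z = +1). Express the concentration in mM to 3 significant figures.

128 mM

Nernst: E = (58.2/1) · log₁₀([out]/[in]), so log₁₀([out]/[in]) = -65.1 × 1 / 58.2 = -1.1186.
[out]/[in] = 10^(-1.1186) = 0.07611.
[in] = 9.74 / 0.07611 = 128 mM.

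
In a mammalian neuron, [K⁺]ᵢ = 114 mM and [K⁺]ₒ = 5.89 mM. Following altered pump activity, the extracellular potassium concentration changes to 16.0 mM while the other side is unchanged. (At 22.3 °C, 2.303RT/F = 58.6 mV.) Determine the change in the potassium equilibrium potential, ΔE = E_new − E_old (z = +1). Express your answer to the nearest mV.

E_old = (58.6/1)·log₁₀(5.89/114) = -75.41 mV
E_new = (58.6/1)·log₁₀(16.0/114) = -49.97 mV
ΔE = -49.97 − (-75.41) = 25.43 mV

25 mV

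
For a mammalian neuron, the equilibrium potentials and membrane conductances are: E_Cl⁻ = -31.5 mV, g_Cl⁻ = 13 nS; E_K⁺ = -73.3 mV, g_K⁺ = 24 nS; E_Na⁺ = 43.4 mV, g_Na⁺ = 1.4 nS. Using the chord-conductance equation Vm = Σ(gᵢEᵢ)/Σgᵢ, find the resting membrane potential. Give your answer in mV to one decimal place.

Σ gᵢEᵢ = 13·(-31.5) + 24·(-73.3) + 1.4·(43.4) = -2107.94
Σ gᵢ = 13 + 24 + 1.4 = 38.4
Vm = -2107.94 / 38.4 = -54.89 mV

-54.9 mV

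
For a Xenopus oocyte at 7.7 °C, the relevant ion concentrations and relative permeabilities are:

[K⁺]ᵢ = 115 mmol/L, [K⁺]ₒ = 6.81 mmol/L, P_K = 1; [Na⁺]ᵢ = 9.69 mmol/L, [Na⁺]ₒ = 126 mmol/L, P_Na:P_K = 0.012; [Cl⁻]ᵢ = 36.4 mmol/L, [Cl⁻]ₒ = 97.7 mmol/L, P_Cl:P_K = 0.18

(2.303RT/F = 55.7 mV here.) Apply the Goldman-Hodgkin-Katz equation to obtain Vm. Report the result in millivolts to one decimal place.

Vm = 55.7 · log₁₀[(Σ P·[cation]ₒ + Σ P·[anion]ᵢ) / (Σ P·[cation]ᵢ + Σ P·[anion]ₒ)]
Numerator = 1×6.81 + 0.012×126 + 0.18×36.4 = 14.87
Denominator = 1×115 + 0.012×9.69 + 0.18×97.7 = 132.7
Vm = 55.7 · log₁₀(0.11209) = 55.7 × (-0.9505) = -52.94 mV

-52.9 mV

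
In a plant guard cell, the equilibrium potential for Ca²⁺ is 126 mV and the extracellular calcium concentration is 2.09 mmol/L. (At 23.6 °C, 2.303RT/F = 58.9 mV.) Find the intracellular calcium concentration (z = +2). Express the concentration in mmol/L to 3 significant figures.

0.000110 mmol/L

Nernst: E = (58.9/2) · log₁₀([out]/[in]), so log₁₀([out]/[in]) = 126.0 × 2 / 58.9 = 4.2784.
[out]/[in] = 10^(4.2784) = 1.899e+04.
[in] = 2.09 / 1.899e+04 = 0.0001101 mmol/L.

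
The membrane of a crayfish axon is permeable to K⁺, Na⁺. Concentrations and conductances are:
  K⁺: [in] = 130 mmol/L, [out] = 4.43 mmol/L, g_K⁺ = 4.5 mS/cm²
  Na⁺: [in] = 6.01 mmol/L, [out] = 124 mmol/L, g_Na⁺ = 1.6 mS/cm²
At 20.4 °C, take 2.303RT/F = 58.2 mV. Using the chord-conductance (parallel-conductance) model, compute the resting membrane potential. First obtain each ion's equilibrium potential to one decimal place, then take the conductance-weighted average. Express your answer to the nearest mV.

E_K⁺ = (58.2/1)·log₁₀(4.43/130) = -85.4 mV
E_Na⁺ = (58.2/1)·log₁₀(124/6.01) = 76.5 mV
Vm = (Σ gᵢEᵢ)/(Σ gᵢ) = (4.5·-85.4 + 1.6·76.5) / (4.5 + 1.6)
= -261.90 / 6.1 = -42.93 mV

-43 mV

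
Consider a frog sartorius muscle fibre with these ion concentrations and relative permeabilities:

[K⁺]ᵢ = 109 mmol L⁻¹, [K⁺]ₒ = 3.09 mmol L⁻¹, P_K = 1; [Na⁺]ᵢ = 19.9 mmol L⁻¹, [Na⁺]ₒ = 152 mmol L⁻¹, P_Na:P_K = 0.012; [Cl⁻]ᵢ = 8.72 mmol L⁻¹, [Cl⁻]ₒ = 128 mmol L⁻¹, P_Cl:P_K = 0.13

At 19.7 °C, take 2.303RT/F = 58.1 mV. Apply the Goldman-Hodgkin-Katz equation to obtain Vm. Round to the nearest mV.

-77 mV

Vm = 58.1 · log₁₀[(Σ P·[cation]ₒ + Σ P·[anion]ᵢ) / (Σ P·[cation]ᵢ + Σ P·[anion]ₒ)]
Numerator = 1×3.09 + 0.012×152 + 0.13×8.72 = 6.048
Denominator = 1×109 + 0.012×19.9 + 0.13×128 = 125.9
Vm = 58.1 · log₁₀(0.048043) = 58.1 × (-1.3184) = -76.60 mV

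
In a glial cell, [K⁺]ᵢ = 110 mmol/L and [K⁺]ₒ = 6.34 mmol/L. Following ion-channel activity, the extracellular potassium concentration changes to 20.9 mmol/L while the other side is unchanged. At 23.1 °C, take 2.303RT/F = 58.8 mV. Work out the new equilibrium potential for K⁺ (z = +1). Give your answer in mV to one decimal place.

-42.4 mV

After the shift: [K⁺]_out = 20.9, [K⁺]_in = 110 mmol/L.
E_new = (58.8/1)·log₁₀(20.9/110) = 58.80 · (-0.7212) = -42.41 mV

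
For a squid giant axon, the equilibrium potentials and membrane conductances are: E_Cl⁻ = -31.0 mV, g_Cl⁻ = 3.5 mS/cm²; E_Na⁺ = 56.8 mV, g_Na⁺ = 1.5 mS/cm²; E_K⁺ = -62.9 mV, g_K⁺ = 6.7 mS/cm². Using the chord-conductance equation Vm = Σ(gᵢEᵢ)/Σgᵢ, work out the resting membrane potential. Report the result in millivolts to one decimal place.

Σ gᵢEᵢ = 3.5·(-31.0) + 1.5·(56.8) + 6.7·(-62.9) = -444.73
Σ gᵢ = 3.5 + 1.5 + 6.7 = 11.7
Vm = -444.73 / 11.7 = -38.01 mV

-38.0 mV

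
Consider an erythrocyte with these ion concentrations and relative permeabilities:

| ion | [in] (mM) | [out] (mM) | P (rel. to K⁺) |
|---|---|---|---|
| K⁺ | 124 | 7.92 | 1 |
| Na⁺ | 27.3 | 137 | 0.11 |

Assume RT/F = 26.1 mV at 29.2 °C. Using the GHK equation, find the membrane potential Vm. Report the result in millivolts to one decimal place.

Vm = 26.1 · ln[(Σ P·[cation]ₒ + Σ P·[anion]ᵢ) / (Σ P·[cation]ᵢ + Σ P·[anion]ₒ)]
Numerator = 1×7.92 + 0.11×137 = 22.99
Denominator = 1×124 + 0.11×27.3 = 127
Vm = 26.1 · ln(0.18102) = 26.1 × (-1.7092) = -44.61 mV

-44.6 mV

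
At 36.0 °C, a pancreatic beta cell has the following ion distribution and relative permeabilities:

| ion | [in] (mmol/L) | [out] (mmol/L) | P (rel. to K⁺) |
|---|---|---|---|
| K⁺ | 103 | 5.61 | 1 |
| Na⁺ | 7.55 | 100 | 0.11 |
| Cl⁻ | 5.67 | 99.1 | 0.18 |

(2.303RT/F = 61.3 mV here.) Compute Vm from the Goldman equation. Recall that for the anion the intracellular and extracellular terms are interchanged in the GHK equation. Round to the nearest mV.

-51 mV

Vm = 61.3 · log₁₀[(Σ P·[cation]ₒ + Σ P·[anion]ᵢ) / (Σ P·[cation]ᵢ + Σ P·[anion]ₒ)]
Numerator = 1×5.61 + 0.11×100 + 0.18×5.67 = 17.63
Denominator = 1×103 + 0.11×7.55 + 0.18×99.1 = 121.7
Vm = 61.3 · log₁₀(0.14491) = 61.3 × (-0.8389) = -51.43 mV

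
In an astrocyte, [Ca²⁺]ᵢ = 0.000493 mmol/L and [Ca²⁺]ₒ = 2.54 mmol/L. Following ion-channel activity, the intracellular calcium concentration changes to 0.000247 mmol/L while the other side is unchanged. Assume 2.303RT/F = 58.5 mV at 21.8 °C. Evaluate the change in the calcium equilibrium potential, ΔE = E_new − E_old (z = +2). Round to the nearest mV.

9 mV

E_old = (58.5/2)·log₁₀(2.54/0.000493) = 108.58 mV
E_new = (58.5/2)·log₁₀(2.54/0.000247) = 117.36 mV
ΔE = 117.36 − (108.58) = 8.78 mV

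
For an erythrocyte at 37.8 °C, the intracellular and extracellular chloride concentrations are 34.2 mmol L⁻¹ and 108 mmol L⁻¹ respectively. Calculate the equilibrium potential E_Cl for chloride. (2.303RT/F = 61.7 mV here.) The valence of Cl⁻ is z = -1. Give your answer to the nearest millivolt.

E = (61.7/z) · log₁₀([Cl⁻]_out/[Cl⁻]_in) with z = -1.
For an anion, dividing by z = -1 reverses the sign.
= (61.7/-1) · log₁₀(108/34.2) = -61.70 · log₁₀(3.158)
= -61.70 · (0.4994) = -30.81 mV

-31 mV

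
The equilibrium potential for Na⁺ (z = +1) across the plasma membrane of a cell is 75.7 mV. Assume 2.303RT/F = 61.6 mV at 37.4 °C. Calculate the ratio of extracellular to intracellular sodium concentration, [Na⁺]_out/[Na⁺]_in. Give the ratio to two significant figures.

log₁₀([out]/[in]) = E·z/(61.6) = 75.7 × 1 / 61.6 = 1.2289
[out]/[in] = 10^(1.2289) = 16.94

17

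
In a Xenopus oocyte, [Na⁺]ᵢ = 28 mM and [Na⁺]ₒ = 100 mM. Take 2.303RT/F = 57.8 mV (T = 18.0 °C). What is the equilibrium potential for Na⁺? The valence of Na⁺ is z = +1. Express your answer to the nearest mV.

E = (57.8/z) · log₁₀([Na⁺]_out/[Na⁺]_in) with z = +1.
= (57.8/1) · log₁₀(100/28) = 57.80 · log₁₀(3.571)
= 57.80 · (0.5528) = 31.95 mV

32 mV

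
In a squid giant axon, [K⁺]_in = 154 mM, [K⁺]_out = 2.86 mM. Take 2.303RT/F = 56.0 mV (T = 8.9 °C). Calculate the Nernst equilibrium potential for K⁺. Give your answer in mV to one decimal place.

-96.9 mV

E = (56.0/z) · log₁₀([K⁺]_out/[K⁺]_in) with z = +1.
= (56.0/1) · log₁₀(2.86/154) = 56.00 · log₁₀(0.01857)
= 56.00 · (-1.7312) = -96.94 mV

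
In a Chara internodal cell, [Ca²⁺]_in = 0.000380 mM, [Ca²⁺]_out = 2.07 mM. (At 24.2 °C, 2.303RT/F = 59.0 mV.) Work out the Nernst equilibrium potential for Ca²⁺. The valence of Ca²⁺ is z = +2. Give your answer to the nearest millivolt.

110 mV

E = (59.0/z) · log₁₀([Ca²⁺]_out/[Ca²⁺]_in) with z = +2.
= (59.0/2) · log₁₀(2.07/0.000380) = 29.50 · log₁₀(5447)
= 29.50 · (3.7362) = 110.22 mV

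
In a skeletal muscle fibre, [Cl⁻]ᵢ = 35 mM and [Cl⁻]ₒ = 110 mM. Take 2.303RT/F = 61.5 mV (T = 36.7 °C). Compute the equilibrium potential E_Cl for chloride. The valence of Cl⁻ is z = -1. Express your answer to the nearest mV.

E = (61.5/z) · log₁₀([Cl⁻]_out/[Cl⁻]_in) with z = -1.
For an anion, dividing by z = -1 reverses the sign.
= (61.5/-1) · log₁₀(110/35) = -61.50 · log₁₀(3.143)
= -61.50 · (0.4973) = -30.59 mV

-31 mV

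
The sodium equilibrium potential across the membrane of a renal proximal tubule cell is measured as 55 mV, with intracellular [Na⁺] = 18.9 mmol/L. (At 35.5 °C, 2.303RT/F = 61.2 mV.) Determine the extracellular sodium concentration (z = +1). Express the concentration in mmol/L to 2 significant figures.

150 mmol/L

Nernst: E = (61.2/1) · log₁₀([out]/[in]), so log₁₀([out]/[in]) = 55.0 × 1 / 61.2 = 0.8987.
[out]/[in] = 10^(0.8987) = 7.919.
[out] = 7.919 × 18.9 = 149.7 mmol/L.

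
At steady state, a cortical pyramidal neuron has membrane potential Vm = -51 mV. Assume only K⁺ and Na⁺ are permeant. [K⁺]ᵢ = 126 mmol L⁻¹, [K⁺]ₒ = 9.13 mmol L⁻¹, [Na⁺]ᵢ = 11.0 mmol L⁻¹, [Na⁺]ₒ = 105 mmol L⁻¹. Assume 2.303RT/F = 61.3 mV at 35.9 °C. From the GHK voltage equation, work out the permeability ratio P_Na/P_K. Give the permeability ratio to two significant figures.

0.091

Let α = P_Na/P_K. GHK: Vm = 61.3·log₁₀[(Kₒ + α·Naₒ)/(Kᵢ + α·Naᵢ)].
10^(Vm/61.3) = 10^(-51.0/61.3) = 0.14724
So 0.14724·(Kᵢ + α·Naᵢ) = Kₒ + α·Naₒ → α = (0.14724·126.0 − 9.13) / (105.0 − 0.14724·11.0)
α = (18.55 − 9.13) / (105.0 − 1.62) = 9.422/103.4 = 0.09114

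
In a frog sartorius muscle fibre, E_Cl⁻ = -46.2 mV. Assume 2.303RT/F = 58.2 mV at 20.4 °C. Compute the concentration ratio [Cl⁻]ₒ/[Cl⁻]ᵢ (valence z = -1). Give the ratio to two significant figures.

log₁₀([out]/[in]) = E·z/(58.2) = -46.2 × -1 / 58.2 = 0.7938
[out]/[in] = 10^(0.7938) = 6.22

6.2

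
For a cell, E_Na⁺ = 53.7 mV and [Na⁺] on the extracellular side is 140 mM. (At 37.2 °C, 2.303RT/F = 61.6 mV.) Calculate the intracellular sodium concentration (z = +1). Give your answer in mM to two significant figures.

Nernst: E = (61.6/1) · log₁₀([out]/[in]), so log₁₀([out]/[in]) = 53.7 × 1 / 61.6 = 0.8718.
[out]/[in] = 10^(0.8718) = 7.443.
[in] = 140 / 7.443 = 18.81 mM.

19 mM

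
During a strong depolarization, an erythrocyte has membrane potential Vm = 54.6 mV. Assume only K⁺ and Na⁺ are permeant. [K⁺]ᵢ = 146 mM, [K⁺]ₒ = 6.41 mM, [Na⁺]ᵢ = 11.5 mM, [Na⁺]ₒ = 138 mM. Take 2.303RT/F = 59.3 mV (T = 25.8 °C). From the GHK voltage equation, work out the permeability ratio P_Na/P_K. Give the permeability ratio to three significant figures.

28.7

Let α = P_Na/P_K. GHK: Vm = 59.3·log₁₀[(Kₒ + α·Naₒ)/(Kᵢ + α·Naᵢ)].
10^(Vm/59.3) = 10^(54.6/59.3) = 8.3319
So 8.3319·(Kᵢ + α·Naᵢ) = Kₒ + α·Naₒ → α = (8.3319·146.0 − 6.41) / (138.0 − 8.3319·11.5)
α = (1216 − 6.41) / (138.0 − 95.82) = 1210/42.18 = 28.69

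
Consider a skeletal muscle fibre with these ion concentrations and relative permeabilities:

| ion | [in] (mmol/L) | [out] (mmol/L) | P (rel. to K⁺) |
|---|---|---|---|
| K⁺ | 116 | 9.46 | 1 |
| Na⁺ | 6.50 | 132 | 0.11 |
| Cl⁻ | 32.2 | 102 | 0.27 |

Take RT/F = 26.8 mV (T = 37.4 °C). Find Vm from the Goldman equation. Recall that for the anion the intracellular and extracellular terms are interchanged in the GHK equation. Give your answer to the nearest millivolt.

Vm = 26.8 · ln[(Σ P·[cation]ₒ + Σ P·[anion]ᵢ) / (Σ P·[cation]ᵢ + Σ P·[anion]ₒ)]
Numerator = 1×9.46 + 0.11×132 + 0.27×32.2 = 32.67
Denominator = 1×116 + 0.11×6.50 + 0.27×102 = 144.3
Vm = 26.8 · ln(0.2265) = 26.8 × (-1.4850) = -39.80 mV

-40 mV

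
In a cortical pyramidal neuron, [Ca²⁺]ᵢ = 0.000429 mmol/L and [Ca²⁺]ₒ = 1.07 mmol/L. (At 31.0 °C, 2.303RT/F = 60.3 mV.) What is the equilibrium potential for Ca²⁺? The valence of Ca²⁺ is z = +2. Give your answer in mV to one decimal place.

E = (60.3/z) · log₁₀([Ca²⁺]_out/[Ca²⁺]_in) with z = +2.
= (60.3/2) · log₁₀(1.07/0.000429) = 30.15 · log₁₀(2494)
= 30.15 · (3.3969) = 102.42 mV

102.4 mV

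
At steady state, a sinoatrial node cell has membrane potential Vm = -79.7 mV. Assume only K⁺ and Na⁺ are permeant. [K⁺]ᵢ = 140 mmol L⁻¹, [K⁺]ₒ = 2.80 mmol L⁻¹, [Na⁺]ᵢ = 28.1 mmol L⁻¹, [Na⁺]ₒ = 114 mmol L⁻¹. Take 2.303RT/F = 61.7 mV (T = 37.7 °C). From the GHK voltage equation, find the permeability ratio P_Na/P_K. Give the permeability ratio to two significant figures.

0.039

Let α = P_Na/P_K. GHK: Vm = 61.7·log₁₀[(Kₒ + α·Naₒ)/(Kᵢ + α·Naᵢ)].
10^(Vm/61.7) = 10^(-79.7/61.7) = 0.051082
So 0.051082·(Kᵢ + α·Naᵢ) = Kₒ + α·Naₒ → α = (0.051082·140.0 − 2.8) / (114.0 − 0.051082·28.1)
α = (7.151 − 2.8) / (114.0 − 1.435) = 4.351/112.6 = 0.03866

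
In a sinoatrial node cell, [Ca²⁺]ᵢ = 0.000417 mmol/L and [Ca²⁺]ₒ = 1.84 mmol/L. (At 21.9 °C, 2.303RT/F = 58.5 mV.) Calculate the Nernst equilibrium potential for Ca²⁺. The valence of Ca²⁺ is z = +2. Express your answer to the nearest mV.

107 mV

E = (58.5/z) · log₁₀([Ca²⁺]_out/[Ca²⁺]_in) with z = +2.
= (58.5/2) · log₁₀(1.84/0.000417) = 29.25 · log₁₀(4412)
= 29.25 · (3.6447) = 106.61 mV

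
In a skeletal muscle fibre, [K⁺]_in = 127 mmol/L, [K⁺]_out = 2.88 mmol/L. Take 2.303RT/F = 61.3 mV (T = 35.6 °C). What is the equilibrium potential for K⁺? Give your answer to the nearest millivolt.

-101 mV

E = (61.3/z) · log₁₀([K⁺]_out/[K⁺]_in) with z = +1.
= (61.3/1) · log₁₀(2.88/127) = 61.30 · log₁₀(0.02268)
= 61.30 · (-1.6444) = -100.80 mV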